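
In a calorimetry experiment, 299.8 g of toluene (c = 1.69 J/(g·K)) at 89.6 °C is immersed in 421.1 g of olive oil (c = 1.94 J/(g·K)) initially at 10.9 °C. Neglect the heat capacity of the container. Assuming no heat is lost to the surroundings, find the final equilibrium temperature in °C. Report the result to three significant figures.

T_f = 41.0 °C

Heat lost by toluene = heat gained by olive oil.
(299.8)(1.69)(89.6 − T) = (421.1)(1.94)(T − 10.9)
506.662 (89.6 − T) = 816.934 (T − 10.9)
45397 − 506.662 T = 816.934 T − 8904.6
54301.6 = 1323.596 T
T = 41.03 °C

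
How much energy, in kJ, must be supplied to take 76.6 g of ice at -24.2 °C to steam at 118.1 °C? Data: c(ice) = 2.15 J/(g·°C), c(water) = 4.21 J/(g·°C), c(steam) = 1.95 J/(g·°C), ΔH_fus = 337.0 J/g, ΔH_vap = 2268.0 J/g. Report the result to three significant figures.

q1 (heat ice -24.2→0.0 °C): 76.6 × 2.15 × 24.2 = 3985 J
q2 (melt at 0 °C): 76.6 × 337.0 = 25814 J
q3 (heat water 0.0→100.0 °C): 76.6 × 4.21 × 100.0 = 32249 J
q4 (vaporize at 100 °C): 76.6 × 2268.0 = 173729 J
q5 (heat steam 100.0→118.1 °C): 76.6 × 1.95 × 18.1 = 2704 J
Total: 3985 + 25814 + 32249 + 173729 + 2704 = 238481 J = 238 kJ

q = 238 kJ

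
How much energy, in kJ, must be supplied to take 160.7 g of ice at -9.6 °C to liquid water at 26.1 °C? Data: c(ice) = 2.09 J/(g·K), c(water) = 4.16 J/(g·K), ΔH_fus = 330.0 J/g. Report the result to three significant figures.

q = 73.7 kJ

q1 (heat ice -9.6→0.0 °C): 160.7 × 2.09 × 9.6 = 3224 J
q2 (melt at 0 °C): 160.7 × 330.0 = 53031 J
q3 (heat water 0.0→26.1 °C): 160.7 × 4.16 × 26.1 = 17448 J
Total: 3224 + 53031 + 17448 = 73703 J = 73.7 kJ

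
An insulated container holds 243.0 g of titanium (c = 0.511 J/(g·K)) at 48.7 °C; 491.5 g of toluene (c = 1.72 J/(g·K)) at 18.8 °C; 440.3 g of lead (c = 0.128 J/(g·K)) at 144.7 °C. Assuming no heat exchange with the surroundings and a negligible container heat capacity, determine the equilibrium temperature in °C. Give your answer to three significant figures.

Σ mᵢcᵢ(T − Tᵢ) = 0  ⇒  T = Σ mᵢcᵢTᵢ / Σ mᵢcᵢ
Σ mᵢcᵢ = 243.0×0.511 + 491.5×1.72 + 440.3×0.128 = 1025.9114
Σ mᵢcᵢTᵢ = 124.173×48.7 + 845.38×18.8 + 56.3584×144.7 = 30095
T = 30095 / 1025.9114 = 29.33 °C

T_f = 29.3 °C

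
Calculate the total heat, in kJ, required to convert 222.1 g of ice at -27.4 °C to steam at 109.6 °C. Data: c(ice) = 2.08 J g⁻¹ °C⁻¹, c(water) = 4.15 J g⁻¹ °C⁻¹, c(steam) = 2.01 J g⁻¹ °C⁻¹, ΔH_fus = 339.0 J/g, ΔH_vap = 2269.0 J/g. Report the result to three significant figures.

q1 (heat ice -27.4→0.0 °C): 222.1 × 2.08 × 27.4 = 12658 J
q2 (melt at 0 °C): 222.1 × 339.0 = 75292 J
q3 (heat water 0.0→100.0 °C): 222.1 × 4.15 × 100.0 = 92172 J
q4 (vaporize at 100 °C): 222.1 × 2269.0 = 503945 J
q5 (heat steam 100.0→109.6 °C): 222.1 × 2.01 × 9.6 = 4286 J
Total: 12658 + 75292 + 92172 + 503945 + 4286 = 688353 J = 688 kJ

q = 688 kJ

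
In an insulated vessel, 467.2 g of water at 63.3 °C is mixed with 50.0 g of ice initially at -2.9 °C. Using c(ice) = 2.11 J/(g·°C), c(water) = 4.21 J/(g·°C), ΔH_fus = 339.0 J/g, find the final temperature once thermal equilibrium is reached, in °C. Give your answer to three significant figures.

Heat to bring ice to 0 °C and melt it: q₁ = 50.0×2.11×2.9 + 50.0×339.0 = 17256 J
Heat the water can supply cooling to 0 °C: 467.2×4.21×63.3 = 124506 J > q₁, so all ice melts.
Energy balance: 467.2×4.21×(63.3 − T) = 17256 + 50.0×4.21×(T − 0)
1966.912(63.3 − T) = 17256 + 210.5 T
124506 − 17256 = 2177.412 T
T = 107250 / 2177.412 = 49.26 °C

T_f = 49.3 °C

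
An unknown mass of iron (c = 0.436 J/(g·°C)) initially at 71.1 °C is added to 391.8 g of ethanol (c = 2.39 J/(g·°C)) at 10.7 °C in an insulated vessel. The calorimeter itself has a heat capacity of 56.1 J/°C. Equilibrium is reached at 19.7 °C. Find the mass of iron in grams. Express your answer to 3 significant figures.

m = 399 g

q_gained = (391.8 × 2.39 + 56.1) × (19.7 − 10.7) = 8933 J
q_lost = m × 0.436 × (71.1 − 19.7) = 22.4104 m
m = 8933 / 22.4104 = 399 g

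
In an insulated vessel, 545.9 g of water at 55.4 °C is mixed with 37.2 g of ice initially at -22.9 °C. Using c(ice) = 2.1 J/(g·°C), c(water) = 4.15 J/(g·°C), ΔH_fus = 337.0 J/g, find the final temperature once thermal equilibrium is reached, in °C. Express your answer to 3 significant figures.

T_f = 45.9 °C

Heat to bring ice to 0 °C and melt it: q₁ = 37.2×2.1×22.9 + 37.2×337.0 = 14325 J
Heat the water can supply cooling to 0 °C: 545.9×4.15×55.4 = 125508 J > q₁, so all ice melts.
Energy balance: 545.9×4.15×(55.4 − T) = 14325 + 37.2×4.15×(T − 0)
2265.485(55.4 − T) = 14325 + 154.38 T
125508 − 14325 = 2419.865 T
T = 111183 / 2419.865 = 45.946 °C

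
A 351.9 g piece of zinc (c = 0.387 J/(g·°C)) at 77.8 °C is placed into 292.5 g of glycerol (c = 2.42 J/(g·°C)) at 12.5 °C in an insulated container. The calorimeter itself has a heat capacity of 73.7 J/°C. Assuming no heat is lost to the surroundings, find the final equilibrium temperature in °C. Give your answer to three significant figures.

T_f = 22.2 °C

Heat lost by zinc = heat gained by glycerol + calorimeter.
(351.9)(0.387)(77.8 − T) = [(292.5)(2.42) + 73.7](T − 12.5)
136.1853 (77.8 − T) = 781.55 (T − 12.5)
10595 − 136.1853 T = 781.55 T − 9769.4
20364.4 = 917.7353 T
T = 22.19 °C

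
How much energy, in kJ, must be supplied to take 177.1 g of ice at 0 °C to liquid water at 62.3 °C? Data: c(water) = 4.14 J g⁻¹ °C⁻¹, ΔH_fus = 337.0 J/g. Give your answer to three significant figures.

q1 (melt at 0 °C): 177.1 × 337.0 = 59683 J
q2 (heat water 0.0→62.3 °C): 177.1 × 4.14 × 62.3 = 45678 J
Total: 59683 + 45678 = 105361 J = 105 kJ

q = 105 kJ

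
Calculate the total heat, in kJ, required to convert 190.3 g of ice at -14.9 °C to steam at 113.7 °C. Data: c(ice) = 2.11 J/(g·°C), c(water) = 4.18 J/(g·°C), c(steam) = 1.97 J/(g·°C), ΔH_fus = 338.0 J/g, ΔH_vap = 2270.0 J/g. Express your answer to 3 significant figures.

q = 587 kJ

q1 (heat ice -14.9→0.0 °C): 190.3 × 2.11 × 14.9 = 5983 J
q2 (melt at 0 °C): 190.3 × 338.0 = 64321 J
q3 (heat water 0.0→100.0 °C): 190.3 × 4.18 × 100.0 = 79545 J
q4 (vaporize at 100 °C): 190.3 × 2270.0 = 431981 J
q5 (heat steam 100.0→113.7 °C): 190.3 × 1.97 × 13.7 = 5136 J
Total: 5983 + 64321 + 79545 + 431981 + 5136 = 586966 J = 587 kJ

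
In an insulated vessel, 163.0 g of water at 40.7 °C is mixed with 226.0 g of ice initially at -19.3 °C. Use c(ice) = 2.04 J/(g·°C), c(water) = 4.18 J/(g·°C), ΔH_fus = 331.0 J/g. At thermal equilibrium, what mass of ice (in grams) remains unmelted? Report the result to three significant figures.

m_ice remaining = 169 g

Heat to warm all ice to 0 °C: 226.0×2.04×19.3 = 8898.1 J
Heat released by water cooling to 0 °C: 163.0×4.18×40.7 = 27731 J
27731 J < 8898.1 + 226.0×331.0 = 83704.1 J, so not all ice melts; final T = 0 °C.
Heat left for melting: 27731 − 8898.1 = 18832.9 J
Mass melted = 18832.9 / 331.0 = 56.90 g
Ice remaining = 226.0 − 56.90 = 169.10 g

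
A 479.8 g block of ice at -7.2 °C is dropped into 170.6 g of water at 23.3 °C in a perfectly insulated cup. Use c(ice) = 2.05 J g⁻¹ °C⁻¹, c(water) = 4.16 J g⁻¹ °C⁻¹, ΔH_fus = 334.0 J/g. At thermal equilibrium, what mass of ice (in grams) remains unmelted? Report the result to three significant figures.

m_ice remaining = 451 g

Heat to warm all ice to 0 °C: 479.8×2.05×7.2 = 7081.8 J
Heat released by water cooling to 0 °C: 170.6×4.16×23.3 = 16536 J
16536 J < 7081.8 + 479.8×334.0 = 167335.0 J, so not all ice melts; final T = 0 °C.
Heat left for melting: 16536 − 7081.8 = 9454.2 J
Mass melted = 9454.2 / 334.0 = 28.31 g
Ice remaining = 479.8 − 28.31 = 451.49 g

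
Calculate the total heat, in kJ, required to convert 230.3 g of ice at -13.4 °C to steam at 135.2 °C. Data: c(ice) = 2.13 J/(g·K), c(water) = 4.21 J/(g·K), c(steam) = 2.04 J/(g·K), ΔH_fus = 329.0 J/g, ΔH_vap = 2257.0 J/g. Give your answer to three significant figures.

q = 716 kJ

q1 (heat ice -13.4→0.0 °C): 230.3 × 2.13 × 13.4 = 6573 J
q2 (melt at 0 °C): 230.3 × 329.0 = 75769 J
q3 (heat water 0.0→100.0 °C): 230.3 × 4.21 × 100.0 = 96956 J
q4 (vaporize at 100 °C): 230.3 × 2257.0 = 519787 J
q5 (heat steam 100.0→135.2 °C): 230.3 × 2.04 × 35.2 = 16537 J
Total: 6573 + 75769 + 96956 + 519787 + 16537 = 715622 J = 716 kJ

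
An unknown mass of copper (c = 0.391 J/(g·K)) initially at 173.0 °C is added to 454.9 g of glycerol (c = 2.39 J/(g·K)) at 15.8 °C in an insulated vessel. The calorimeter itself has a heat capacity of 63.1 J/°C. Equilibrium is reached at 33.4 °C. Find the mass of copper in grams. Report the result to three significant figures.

m = 371 g

q_gained = (454.9 × 2.39 + 63.1) × (33.4 − 15.8) = 20250 J
q_lost = m × 0.391 × (173.0 − 33.4) = 54.5836 m
m = 20250 / 54.5836 = 371 g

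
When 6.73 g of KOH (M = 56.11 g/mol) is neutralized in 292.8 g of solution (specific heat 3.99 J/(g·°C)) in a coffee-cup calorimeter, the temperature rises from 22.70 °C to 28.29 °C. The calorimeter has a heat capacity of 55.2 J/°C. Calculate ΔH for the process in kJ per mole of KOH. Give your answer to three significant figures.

|ΔT| = |28.29 − 22.70| = 5.59 °C
|q_surr| = (292.8 × 3.99 + 55.2) × 5.59 = 1223.472 × 5.59 = 6839 J
n(KOH) = 6.73 / 56.11 = 0.1199 mol
Temperature rose, so q_rxn = −|q_surr| = -6.839 kJ
ΔH = q_rxn / n = -57.04 kJ/mol

ΔH = -57.0 kJ/mol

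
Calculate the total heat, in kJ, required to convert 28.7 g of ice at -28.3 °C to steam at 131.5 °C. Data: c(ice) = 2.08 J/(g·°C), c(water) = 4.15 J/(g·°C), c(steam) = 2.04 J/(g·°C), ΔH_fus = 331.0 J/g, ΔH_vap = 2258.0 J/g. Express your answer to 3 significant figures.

q1 (heat ice -28.3→0.0 °C): 28.7 × 2.08 × 28.3 = 1689 J
q2 (melt at 0 °C): 28.7 × 331.0 = 9500 J
q3 (heat water 0.0→100.0 °C): 28.7 × 4.15 × 100.0 = 11911 J
q4 (vaporize at 100 °C): 28.7 × 2258.0 = 64805 J
q5 (heat steam 100.0→131.5 °C): 28.7 × 2.04 × 31.5 = 1844 J
Total: 1689 + 9500 + 11911 + 64805 + 1844 = 89749 J = 89.7 kJ

q = 89.7 kJ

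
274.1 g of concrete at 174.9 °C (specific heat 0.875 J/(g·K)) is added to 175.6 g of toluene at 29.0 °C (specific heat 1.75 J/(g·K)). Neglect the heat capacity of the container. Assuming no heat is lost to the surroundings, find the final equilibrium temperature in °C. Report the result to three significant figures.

Heat lost by concrete = heat gained by toluene.
(274.1)(0.875)(174.9 − T) = (175.6)(1.75)(T − 29.0)
239.8375 (174.9 − T) = 307.3 (T − 29.0)
41948 − 239.8375 T = 307.3 T − 8911.7
50859.7 = 547.1375 T
T = 92.96 °C

T_f = 93.0 °C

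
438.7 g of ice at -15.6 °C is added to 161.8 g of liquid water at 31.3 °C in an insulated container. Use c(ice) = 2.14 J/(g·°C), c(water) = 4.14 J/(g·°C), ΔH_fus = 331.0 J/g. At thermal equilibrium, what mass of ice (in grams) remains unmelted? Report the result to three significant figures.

m_ice remaining = 420 g

Heat to warm all ice to 0 °C: 438.7×2.14×15.6 = 14646 J
Heat released by water cooling to 0 °C: 161.8×4.14×31.3 = 20966 J
20966 J < 14646 + 438.7×331.0 = 159855.7 J, so not all ice melts; final T = 0 °C.
Heat left for melting: 20966 − 14646 = 6320 J
Mass melted = 6320 / 331.0 = 19.09 g
Ice remaining = 438.7 − 19.09 = 419.61 g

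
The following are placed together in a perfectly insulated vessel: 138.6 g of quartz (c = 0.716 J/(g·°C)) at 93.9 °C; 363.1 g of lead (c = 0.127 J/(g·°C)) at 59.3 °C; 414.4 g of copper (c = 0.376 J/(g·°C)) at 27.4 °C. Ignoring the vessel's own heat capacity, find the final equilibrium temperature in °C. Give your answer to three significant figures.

T_f = 54.2 °C

Σ mᵢcᵢ(T − Tᵢ) = 0  ⇒  T = Σ mᵢcᵢTᵢ / Σ mᵢcᵢ
Σ mᵢcᵢ = 138.6×0.716 + 363.1×0.127 + 414.4×0.376 = 301.1657
Σ mᵢcᵢTᵢ = 99.2376×93.9 + 46.1137×59.3 + 155.8144×27.4 = 16322
T = 16322 / 301.1657 = 54.20 °C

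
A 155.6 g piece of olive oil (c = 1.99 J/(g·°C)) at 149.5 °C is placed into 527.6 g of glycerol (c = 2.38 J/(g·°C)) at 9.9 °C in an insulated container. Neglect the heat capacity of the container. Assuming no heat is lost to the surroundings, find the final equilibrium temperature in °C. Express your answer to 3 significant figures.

Heat lost by olive oil = heat gained by glycerol.
(155.6)(1.99)(149.5 − T) = (527.6)(2.38)(T − 9.9)
309.644 (149.5 − T) = 1255.688 (T − 9.9)
46292 − 309.644 T = 1255.688 T − 12431
58723 = 1565.332 T
T = 37.51 °C

T_f = 37.5 °C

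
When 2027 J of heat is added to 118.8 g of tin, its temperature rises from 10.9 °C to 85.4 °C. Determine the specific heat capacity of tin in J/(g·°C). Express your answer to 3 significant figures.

c = q / (m ΔT) = 2027 / (118.8 × 74.5)
c = 2027 / 8850.6 = 0.229 J/(g·°C)

c = 0.229 J/(g·°C)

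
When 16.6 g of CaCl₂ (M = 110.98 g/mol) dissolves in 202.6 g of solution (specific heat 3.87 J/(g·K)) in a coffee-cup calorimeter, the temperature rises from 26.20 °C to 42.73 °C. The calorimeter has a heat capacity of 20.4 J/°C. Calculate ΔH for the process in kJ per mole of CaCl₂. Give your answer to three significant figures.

|ΔT| = |42.73 − 26.20| = 16.53 °C
|q_surr| = (202.6 × 3.87 + 20.4) × 16.53 = 804.462 × 16.53 = 13300 J
n(CaCl₂) = 16.6 / 110.98 = 0.1496 mol
Temperature rose, so q_rxn = −|q_surr| = -13.30 kJ
ΔH = q_rxn / n = -88.90 kJ/mol

ΔH = -88.9 kJ/mol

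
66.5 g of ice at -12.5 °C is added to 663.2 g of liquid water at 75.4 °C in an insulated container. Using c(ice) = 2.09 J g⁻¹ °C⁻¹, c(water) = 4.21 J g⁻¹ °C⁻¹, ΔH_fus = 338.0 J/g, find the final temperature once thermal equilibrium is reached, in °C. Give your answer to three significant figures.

Heat to bring ice to 0 °C and melt it: q₁ = 66.5×2.09×12.5 + 66.5×338.0 = 24214 J
Heat the water can supply cooling to 0 °C: 663.2×4.21×75.4 = 210522 J > q₁, so all ice melts.
Energy balance: 663.2×4.21×(75.4 − T) = 24214 + 66.5×4.21×(T − 0)
2792.072(75.4 − T) = 24214 + 279.965 T
210522 − 24214 = 3072.037 T
T = 186308 / 3072.037 = 60.646 °C

T_f = 60.6 °C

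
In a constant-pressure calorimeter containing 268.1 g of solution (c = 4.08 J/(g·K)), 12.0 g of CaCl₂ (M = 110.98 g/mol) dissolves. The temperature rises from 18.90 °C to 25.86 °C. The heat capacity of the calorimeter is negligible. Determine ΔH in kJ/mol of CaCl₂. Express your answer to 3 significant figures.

ΔH = -70.4 kJ/mol

|ΔT| = |25.86 − 18.90| = 6.96 °C
|q_surr| = (268.1 × 4.08) × 6.96 = 1093.848 × 6.96 = 7613 J
n(CaCl₂) = 12.0 / 110.98 = 0.1081 mol
Temperature rose, so q_rxn = −|q_surr| = -7.613 kJ
ΔH = q_rxn / n = -70.43 kJ/mol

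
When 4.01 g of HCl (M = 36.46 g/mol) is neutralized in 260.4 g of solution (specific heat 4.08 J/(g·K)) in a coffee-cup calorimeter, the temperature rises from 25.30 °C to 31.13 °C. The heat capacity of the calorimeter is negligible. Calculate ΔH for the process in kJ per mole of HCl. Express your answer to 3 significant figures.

|ΔT| = |31.13 − 25.30| = 5.83 °C
|q_surr| = (260.4 × 4.08) × 5.83 = 1062.432 × 5.83 = 6194 J
n(HCl) = 4.01 / 36.46 = 0.1100 mol
Temperature rose, so q_rxn = −|q_surr| = -6.194 kJ
ΔH = q_rxn / n = -56.31 kJ/mol

ΔH = -56.3 kJ/mol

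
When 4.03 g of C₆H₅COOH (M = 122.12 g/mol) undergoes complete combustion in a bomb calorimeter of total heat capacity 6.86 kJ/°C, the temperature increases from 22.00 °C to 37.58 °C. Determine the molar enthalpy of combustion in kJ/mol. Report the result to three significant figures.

ΔT = 37.58 − 22.00 = 15.58 °C
q_cal = C_cal × ΔT = 6.86 × 15.58 = 106.8788 kJ
n = 4.03 / 122.12 = 0.03300 mol
q_rxn = −q_cal = -106.8788 kJ
ΔH = -106.8788 / 0.03300 = -3239 kJ/mol

ΔH = -3240 kJ/mol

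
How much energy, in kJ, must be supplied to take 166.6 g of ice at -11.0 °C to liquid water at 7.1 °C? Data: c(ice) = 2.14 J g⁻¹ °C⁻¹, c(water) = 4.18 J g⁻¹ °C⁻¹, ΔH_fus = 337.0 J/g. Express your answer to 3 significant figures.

q1 (heat ice -11.0→0.0 °C): 166.6 × 2.14 × 11.0 = 3922 J
q2 (melt at 0 °C): 166.6 × 337.0 = 56144 J
q3 (heat water 0.0→7.1 °C): 166.6 × 4.18 × 7.1 = 4944 J
Total: 3922 + 56144 + 4944 = 65010 J = 65.0 kJ

q = 65.0 kJ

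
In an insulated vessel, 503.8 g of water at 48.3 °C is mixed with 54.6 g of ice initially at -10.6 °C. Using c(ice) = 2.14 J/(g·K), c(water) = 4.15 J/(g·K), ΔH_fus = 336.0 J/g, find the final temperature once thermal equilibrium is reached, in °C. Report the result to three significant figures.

T_f = 35.1 °C

Heat to bring ice to 0 °C and melt it: q₁ = 54.6×2.14×10.6 + 54.6×336.0 = 19584 J
Heat the water can supply cooling to 0 °C: 503.8×4.15×48.3 = 100984 J > q₁, so all ice melts.
Energy balance: 503.8×4.15×(48.3 − T) = 19584 + 54.6×4.15×(T − 0)
2090.77(48.3 − T) = 19584 + 226.59 T
100984 − 19584 = 2317.36 T
T = 81400 / 2317.36 = 35.13 °C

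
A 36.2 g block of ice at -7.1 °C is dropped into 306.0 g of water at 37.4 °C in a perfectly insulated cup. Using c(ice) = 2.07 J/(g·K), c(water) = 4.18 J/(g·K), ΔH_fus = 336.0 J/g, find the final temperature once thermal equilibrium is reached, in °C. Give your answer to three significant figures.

Heat to bring ice to 0 °C and melt it: q₁ = 36.2×2.07×7.1 + 36.2×336.0 = 12695 J
Heat the water can supply cooling to 0 °C: 306.0×4.18×37.4 = 47837.6 J > q₁, so all ice melts.
Energy balance: 306.0×4.18×(37.4 − T) = 12695 + 36.2×4.18×(T − 0)
1279.08(37.4 − T) = 12695 + 151.316 T
47837.6 − 12695 = 1430.396 T
T = 35142.6 / 1430.396 = 24.57 °C

T_f = 24.6 °C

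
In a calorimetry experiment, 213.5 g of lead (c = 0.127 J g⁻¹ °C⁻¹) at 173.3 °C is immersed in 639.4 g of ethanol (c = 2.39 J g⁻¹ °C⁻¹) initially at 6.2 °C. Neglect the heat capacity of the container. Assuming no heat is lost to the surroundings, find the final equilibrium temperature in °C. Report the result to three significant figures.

T_f = 9.11 °C

Heat lost by lead = heat gained by ethanol.
(213.5)(0.127)(173.3 − T) = (639.4)(2.39)(T − 6.2)
27.1145 (173.3 − T) = 1528.166 (T − 6.2)
4698.9 − 27.1145 T = 1528.166 T − 9474.6
14173.5 = 1555.2805 T
T = 9.113 °C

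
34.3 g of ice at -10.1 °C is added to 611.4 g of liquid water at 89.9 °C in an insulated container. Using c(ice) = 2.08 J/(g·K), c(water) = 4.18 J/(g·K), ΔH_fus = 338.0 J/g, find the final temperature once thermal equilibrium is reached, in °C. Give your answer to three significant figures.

Heat to bring ice to 0 °C and melt it: q₁ = 34.3×2.08×10.1 + 34.3×338.0 = 12314 J
Heat the water can supply cooling to 0 °C: 611.4×4.18×89.9 = 229753 J > q₁, so all ice melts.
Energy balance: 611.4×4.18×(89.9 − T) = 12314 + 34.3×4.18×(T − 0)
2555.652(89.9 − T) = 12314 + 143.374 T
229753 − 12314 = 2699.026 T
T = 217439 / 2699.026 = 80.56 °C

T_f = 80.6 °C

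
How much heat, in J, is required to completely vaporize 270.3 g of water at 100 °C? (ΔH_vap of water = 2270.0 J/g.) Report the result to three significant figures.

q = m × ΔH_vap = 270.3 × 2270.0 = 613600 J

q = 614000 J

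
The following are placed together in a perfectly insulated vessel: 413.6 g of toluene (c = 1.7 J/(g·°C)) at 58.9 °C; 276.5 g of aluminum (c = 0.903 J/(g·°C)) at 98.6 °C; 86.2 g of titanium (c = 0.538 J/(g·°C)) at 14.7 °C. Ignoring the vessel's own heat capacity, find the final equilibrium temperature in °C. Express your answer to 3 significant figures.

T_f = 66.8 °C

Σ mᵢcᵢ(T − Tᵢ) = 0  ⇒  T = Σ mᵢcᵢTᵢ / Σ mᵢcᵢ
Σ mᵢcᵢ = 413.6×1.7 + 276.5×0.903 + 86.2×0.538 = 999.1751
Σ mᵢcᵢTᵢ = 703.12×58.9 + 249.6795×98.6 + 46.3756×14.7 = 66714
T = 66714 / 999.1751 = 66.77 °C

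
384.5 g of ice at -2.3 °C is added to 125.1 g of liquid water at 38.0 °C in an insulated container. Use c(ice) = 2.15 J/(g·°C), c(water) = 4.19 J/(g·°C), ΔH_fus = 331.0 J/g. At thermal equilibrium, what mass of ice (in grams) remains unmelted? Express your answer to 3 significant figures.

Heat to warm all ice to 0 °C: 384.5×2.15×2.3 = 1901.4 J
Heat released by water cooling to 0 °C: 125.1×4.19×38.0 = 19918 J
19918 J < 1901.4 + 384.5×331.0 = 129170.9 J, so not all ice melts; final T = 0 °C.
Heat left for melting: 19918 − 1901.4 = 18016.6 J
Mass melted = 18016.6 / 331.0 = 54.43 g
Ice remaining = 384.5 − 54.43 = 330.07 g

m_ice remaining = 330 g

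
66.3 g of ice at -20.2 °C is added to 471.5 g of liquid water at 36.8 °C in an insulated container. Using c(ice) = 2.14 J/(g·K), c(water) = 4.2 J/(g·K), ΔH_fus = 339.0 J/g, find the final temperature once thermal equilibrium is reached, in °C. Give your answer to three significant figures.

Heat to bring ice to 0 °C and melt it: q₁ = 66.3×2.14×20.2 + 66.3×339.0 = 25342 J
Heat the water can supply cooling to 0 °C: 471.5×4.2×36.8 = 72875.0 J > q₁, so all ice melts.
Energy balance: 471.5×4.2×(36.8 − T) = 25342 + 66.3×4.2×(T − 0)
1980.3(36.8 − T) = 25342 + 278.46 T
72875.0 − 25342 = 2258.76 T
T = 47533.0 / 2258.76 = 21.04 °C

T_f = 21.0 °C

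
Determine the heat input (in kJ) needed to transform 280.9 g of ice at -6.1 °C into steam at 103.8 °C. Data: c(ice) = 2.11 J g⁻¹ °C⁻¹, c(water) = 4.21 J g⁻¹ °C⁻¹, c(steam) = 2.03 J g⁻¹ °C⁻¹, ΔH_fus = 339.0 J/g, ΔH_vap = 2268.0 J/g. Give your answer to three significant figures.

q = 856 kJ

q1 (heat ice -6.1→0.0 °C): 280.9 × 2.11 × 6.1 = 3615 J
q2 (melt at 0 °C): 280.9 × 339.0 = 95225 J
q3 (heat water 0.0→100.0 °C): 280.9 × 4.21 × 100.0 = 118259 J
q4 (vaporize at 100 °C): 280.9 × 2268.0 = 637081 J
q5 (heat steam 100.0→103.8 °C): 280.9 × 2.03 × 3.8 = 2167 J
Total: 3615 + 95225 + 118259 + 637081 + 2167 = 856347 J = 856 kJ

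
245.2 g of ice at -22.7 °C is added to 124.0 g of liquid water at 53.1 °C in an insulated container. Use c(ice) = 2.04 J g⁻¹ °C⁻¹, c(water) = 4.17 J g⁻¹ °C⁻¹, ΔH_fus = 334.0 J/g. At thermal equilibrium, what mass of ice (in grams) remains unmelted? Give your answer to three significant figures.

Heat to warm all ice to 0 °C: 245.2×2.04×22.7 = 11355 J
Heat released by water cooling to 0 °C: 124.0×4.17×53.1 = 27457 J
27457 J < 11355 + 245.2×334.0 = 93251.8 J, so not all ice melts; final T = 0 °C.
Heat left for melting: 27457 − 11355 = 16102 J
Mass melted = 16102 / 334.0 = 48.21 g
Ice remaining = 245.2 − 48.21 = 196.99 g

m_ice remaining = 197 g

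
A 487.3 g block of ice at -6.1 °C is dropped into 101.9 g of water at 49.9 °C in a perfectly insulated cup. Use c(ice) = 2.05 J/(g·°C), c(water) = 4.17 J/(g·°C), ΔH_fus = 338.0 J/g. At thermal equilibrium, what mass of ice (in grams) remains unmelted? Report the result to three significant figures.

Heat to warm all ice to 0 °C: 487.3×2.05×6.1 = 6093.7 J
Heat released by water cooling to 0 °C: 101.9×4.17×49.9 = 21204 J
21204 J < 6093.7 + 487.3×338.0 = 170801.1 J, so not all ice melts; final T = 0 °C.
Heat left for melting: 21204 − 6093.7 = 15110.3 J
Mass melted = 15110.3 / 338.0 = 44.71 g
Ice remaining = 487.3 − 44.71 = 442.59 g

m_ice remaining = 443 g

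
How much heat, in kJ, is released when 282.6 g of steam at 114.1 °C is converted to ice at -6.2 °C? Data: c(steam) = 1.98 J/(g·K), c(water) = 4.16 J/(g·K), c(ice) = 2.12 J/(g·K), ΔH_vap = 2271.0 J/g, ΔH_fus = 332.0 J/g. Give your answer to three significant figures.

q1 (cool steam 114.1→100 °C): 282.6 × 1.98 × 14.1 = 7890 J
q2 (condense at 100 °C): 282.6 × 2271.0 = 641785 J
q3 (cool water 100→0 °C): 282.6 × 4.16 × 100.0 = 117562 J
q4 (freeze at 0 °C): 282.6 × 332.0 = 93823 J
q5 (cool ice 0→-6.2 °C): 282.6 × 2.12 × 6.2 = 3714 J
Total: 7890 + 641785 + 117562 + 93823 + 3714 = 864774 J = 865 kJ

q = 865 kJ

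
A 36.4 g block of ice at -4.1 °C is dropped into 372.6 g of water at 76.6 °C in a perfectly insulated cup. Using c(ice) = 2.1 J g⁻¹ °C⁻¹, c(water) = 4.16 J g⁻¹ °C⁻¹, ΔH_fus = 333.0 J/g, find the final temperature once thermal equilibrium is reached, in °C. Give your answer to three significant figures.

T_f = 62.5 °C

Heat to bring ice to 0 °C and melt it: q₁ = 36.4×2.1×4.1 + 36.4×333.0 = 12435 J
Heat the water can supply cooling to 0 °C: 372.6×4.16×76.6 = 118731 J > q₁, so all ice melts.
Energy balance: 372.6×4.16×(76.6 − T) = 12435 + 36.4×4.16×(T − 0)
1550.016(76.6 − T) = 12435 + 151.424 T
118731 − 12435 = 1701.440 T
T = 106296 / 1701.440 = 62.47 °C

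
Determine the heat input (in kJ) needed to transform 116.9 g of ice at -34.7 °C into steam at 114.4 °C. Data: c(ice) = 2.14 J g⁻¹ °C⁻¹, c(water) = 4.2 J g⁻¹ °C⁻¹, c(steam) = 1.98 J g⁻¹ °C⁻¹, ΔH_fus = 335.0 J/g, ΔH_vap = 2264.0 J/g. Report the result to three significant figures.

q = 365 kJ

q1 (heat ice -34.7→0.0 °C): 116.9 × 2.14 × 34.7 = 8681 J
q2 (melt at 0 °C): 116.9 × 335.0 = 39162 J
q3 (heat water 0.0→100.0 °C): 116.9 × 4.2 × 100.0 = 49098 J
q4 (vaporize at 100 °C): 116.9 × 2264.0 = 264662 J
q5 (heat steam 100.0→114.4 °C): 116.9 × 1.98 × 14.4 = 3333 J
Total: 8681 + 39162 + 49098 + 264662 + 3333 = 364936 J = 365 kJ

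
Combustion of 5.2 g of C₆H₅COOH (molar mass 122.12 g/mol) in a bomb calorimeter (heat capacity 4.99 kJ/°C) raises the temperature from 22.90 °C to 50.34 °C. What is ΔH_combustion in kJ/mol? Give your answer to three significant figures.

ΔH = -3220 kJ/mol

ΔT = 50.34 − 22.90 = 27.44 °C
q_cal = C_cal × ΔT = 4.99 × 27.44 = 136.9256 kJ
n = 5.2 / 122.12 = 0.04258 mol
q_rxn = −q_cal = -136.9256 kJ
ΔH = -136.9256 / 0.04258 = -3216 kJ/mol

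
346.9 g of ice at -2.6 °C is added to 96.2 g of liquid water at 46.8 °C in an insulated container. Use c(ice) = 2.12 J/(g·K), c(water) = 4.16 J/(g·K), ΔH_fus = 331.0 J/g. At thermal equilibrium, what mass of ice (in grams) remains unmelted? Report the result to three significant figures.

m_ice remaining = 296 g

Heat to warm all ice to 0 °C: 346.9×2.12×2.6 = 1912.1 J
Heat released by water cooling to 0 °C: 96.2×4.16×46.8 = 18729 J
18729 J < 1912.1 + 346.9×331.0 = 116736.0 J, so not all ice melts; final T = 0 °C.
Heat left for melting: 18729 − 1912.1 = 16816.9 J
Mass melted = 16816.9 / 331.0 = 50.81 g
Ice remaining = 346.9 − 50.81 = 296.09 g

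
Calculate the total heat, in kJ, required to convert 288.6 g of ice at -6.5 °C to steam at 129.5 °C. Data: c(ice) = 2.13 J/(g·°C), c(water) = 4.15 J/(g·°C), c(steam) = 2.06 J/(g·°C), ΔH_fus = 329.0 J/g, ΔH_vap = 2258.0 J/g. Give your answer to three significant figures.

q = 888 kJ

q1 (heat ice -6.5→0.0 °C): 288.6 × 2.13 × 6.5 = 3996 J
q2 (melt at 0 °C): 288.6 × 329.0 = 94949 J
q3 (heat water 0.0→100.0 °C): 288.6 × 4.15 × 100.0 = 119769 J
q4 (vaporize at 100 °C): 288.6 × 2258.0 = 651659 J
q5 (heat steam 100.0→129.5 °C): 288.6 × 2.06 × 29.5 = 17538 J
Total: 3996 + 94949 + 119769 + 651659 + 17538 = 887911 J = 888 kJ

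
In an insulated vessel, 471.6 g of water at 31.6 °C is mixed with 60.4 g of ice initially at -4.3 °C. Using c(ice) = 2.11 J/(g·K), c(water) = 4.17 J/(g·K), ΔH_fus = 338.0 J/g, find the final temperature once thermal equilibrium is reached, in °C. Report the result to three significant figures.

T_f = 18.6 °C

Heat to bring ice to 0 °C and melt it: q₁ = 60.4×2.11×4.3 + 60.4×338.0 = 20963 J
Heat the water can supply cooling to 0 °C: 471.6×4.17×31.6 = 62143.7 J > q₁, so all ice melts.
Energy balance: 471.6×4.17×(31.6 − T) = 20963 + 60.4×4.17×(T − 0)
1966.572(31.6 − T) = 20963 + 251.868 T
62143.7 − 20963 = 2218.440 T
T = 41180.7 / 2218.440 = 18.56 °C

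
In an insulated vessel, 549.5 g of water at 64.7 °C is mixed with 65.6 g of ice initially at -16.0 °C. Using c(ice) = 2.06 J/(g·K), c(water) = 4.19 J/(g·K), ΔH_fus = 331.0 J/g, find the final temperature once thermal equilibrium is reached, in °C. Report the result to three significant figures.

T_f = 48.5 °C

Heat to bring ice to 0 °C and melt it: q₁ = 65.6×2.06×16.0 + 65.6×331.0 = 23876 J
Heat the water can supply cooling to 0 °C: 549.5×4.19×64.7 = 148966 J > q₁, so all ice melts.
Energy balance: 549.5×4.19×(64.7 − T) = 23876 + 65.6×4.19×(T − 0)
2302.405(64.7 − T) = 23876 + 274.864 T
148966 − 23876 = 2577.269 T
T = 125090 / 2577.269 = 48.54 °C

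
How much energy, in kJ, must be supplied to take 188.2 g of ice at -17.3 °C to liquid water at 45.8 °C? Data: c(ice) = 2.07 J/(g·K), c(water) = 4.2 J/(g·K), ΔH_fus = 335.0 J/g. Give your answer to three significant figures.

q1 (heat ice -17.3→0.0 °C): 188.2 × 2.07 × 17.3 = 6740 J
q2 (melt at 0 °C): 188.2 × 335.0 = 63047 J
q3 (heat water 0.0→45.8 °C): 188.2 × 4.2 × 45.8 = 36202 J
Total: 6740 + 63047 + 36202 = 105989 J = 106 kJ

q = 106 kJ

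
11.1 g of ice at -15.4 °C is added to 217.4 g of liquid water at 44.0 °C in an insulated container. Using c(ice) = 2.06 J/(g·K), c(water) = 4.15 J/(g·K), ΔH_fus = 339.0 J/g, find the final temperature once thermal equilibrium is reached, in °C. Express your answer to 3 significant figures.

Heat to bring ice to 0 °C and melt it: q₁ = 11.1×2.06×15.4 + 11.1×339.0 = 4115.0 J
Heat the water can supply cooling to 0 °C: 217.4×4.15×44.0 = 39697.2 J > q₁, so all ice melts.
Energy balance: 217.4×4.15×(44.0 − T) = 4115.0 + 11.1×4.15×(T − 0)
902.21(44.0 − T) = 4115.0 + 46.065 T
39697.2 − 4115.0 = 948.275 T
T = 35582.2 / 948.275 = 37.52 °C

T_f = 37.5 °C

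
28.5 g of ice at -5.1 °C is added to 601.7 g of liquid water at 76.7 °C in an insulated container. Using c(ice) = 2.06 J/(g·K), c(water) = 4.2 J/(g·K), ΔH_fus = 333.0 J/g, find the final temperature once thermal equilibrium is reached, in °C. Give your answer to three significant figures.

T_f = 69.5 °C

Heat to bring ice to 0 °C and melt it: q₁ = 28.5×2.06×5.1 + 28.5×333.0 = 9789.9 J
Heat the water can supply cooling to 0 °C: 601.7×4.2×76.7 = 193832 J > q₁, so all ice melts.
Energy balance: 601.7×4.2×(76.7 − T) = 9789.9 + 28.5×4.2×(T − 0)
2527.14(76.7 − T) = 9789.9 + 119.7 T
193832 − 9789.9 = 2646.84 T
T = 184042.1 / 2646.84 = 69.53 °C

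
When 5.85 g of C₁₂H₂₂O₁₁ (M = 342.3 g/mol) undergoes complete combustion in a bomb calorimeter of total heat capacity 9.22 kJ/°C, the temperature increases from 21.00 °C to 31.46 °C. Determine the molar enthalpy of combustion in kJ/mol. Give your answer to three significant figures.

ΔH = -5640 kJ/mol

ΔT = 31.46 − 21.00 = 10.46 °C
q_cal = C_cal × ΔT = 9.22 × 10.46 = 96.4412 kJ
n = 5.85 / 342.3 = 0.01709 mol
q_rxn = −q_cal = -96.4412 kJ
ΔH = -96.4412 / 0.01709 = -5643 kJ/mol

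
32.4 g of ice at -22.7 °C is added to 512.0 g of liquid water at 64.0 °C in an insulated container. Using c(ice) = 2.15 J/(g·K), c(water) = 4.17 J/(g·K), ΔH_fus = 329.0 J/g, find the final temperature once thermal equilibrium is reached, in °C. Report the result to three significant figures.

T_f = 54.8 °C

Heat to bring ice to 0 °C and melt it: q₁ = 32.4×2.15×22.7 + 32.4×329.0 = 12241 J
Heat the water can supply cooling to 0 °C: 512.0×4.17×64.0 = 136643 J > q₁, so all ice melts.
Energy balance: 512.0×4.17×(64.0 − T) = 12241 + 32.4×4.17×(T − 0)
2135.04(64.0 − T) = 12241 + 135.108 T
136643 − 12241 = 2270.148 T
T = 124402 / 2270.148 = 54.80 °C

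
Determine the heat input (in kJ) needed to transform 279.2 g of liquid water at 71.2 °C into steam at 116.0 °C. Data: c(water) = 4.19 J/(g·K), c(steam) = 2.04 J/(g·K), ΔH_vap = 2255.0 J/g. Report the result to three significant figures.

q1 (heat water 71.2→100.0 °C): 279.2 × 4.19 × 28.8 = 33692 J
q2 (vaporize at 100 °C): 279.2 × 2255.0 = 629596 J
q3 (heat steam 100.0→116.0 °C): 279.2 × 2.04 × 16.0 = 9113 J
Total: 33692 + 629596 + 9113 = 672401 J = 672 kJ

q = 672 kJ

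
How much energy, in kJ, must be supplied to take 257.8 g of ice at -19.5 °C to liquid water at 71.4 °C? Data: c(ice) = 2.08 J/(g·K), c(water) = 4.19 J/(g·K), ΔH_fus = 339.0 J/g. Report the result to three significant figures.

q1 (heat ice -19.5→0.0 °C): 257.8 × 2.08 × 19.5 = 10456 J
q2 (melt at 0 °C): 257.8 × 339.0 = 87394 J
q3 (heat water 0.0→71.4 °C): 257.8 × 4.19 × 71.4 = 77125 J
Total: 10456 + 87394 + 77125 = 174975 J = 175 kJ

q = 175 kJ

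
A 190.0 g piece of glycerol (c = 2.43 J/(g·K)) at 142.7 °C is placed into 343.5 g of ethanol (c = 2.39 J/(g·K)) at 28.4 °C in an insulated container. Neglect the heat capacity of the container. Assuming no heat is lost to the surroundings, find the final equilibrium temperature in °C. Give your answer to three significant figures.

Heat lost by glycerol = heat gained by ethanol.
(190.0)(2.43)(142.7 − T) = (343.5)(2.39)(T − 28.4)
461.7 (142.7 − T) = 820.965 (T − 28.4)
65885 − 461.7 T = 820.965 T − 23315
89200 = 1282.665 T
T = 69.54 °C

T_f = 69.5 °C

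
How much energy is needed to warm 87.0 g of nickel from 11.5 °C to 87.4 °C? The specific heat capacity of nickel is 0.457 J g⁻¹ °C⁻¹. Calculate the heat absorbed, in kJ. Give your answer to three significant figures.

q = 3.02 kJ

q = m c ΔT = 87.0 × 0.457 × (87.4 − 11.5)
q = 87.0 × 0.457 × 75.9 = 3018 J = 3.02 kJ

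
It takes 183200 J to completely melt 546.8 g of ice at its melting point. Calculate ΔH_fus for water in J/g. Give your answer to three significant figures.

ΔH_fus = q / m = 183200 / 546.8 = 335 J/g

ΔH_fus = 335 J/g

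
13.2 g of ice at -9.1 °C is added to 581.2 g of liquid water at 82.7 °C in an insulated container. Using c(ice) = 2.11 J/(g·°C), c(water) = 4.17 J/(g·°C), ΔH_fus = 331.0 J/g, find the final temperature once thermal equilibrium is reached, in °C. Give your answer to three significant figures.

T_f = 79.0 °C

Heat to bring ice to 0 °C and melt it: q₁ = 13.2×2.11×9.1 + 13.2×331.0 = 4622.7 J
Heat the water can supply cooling to 0 °C: 581.2×4.17×82.7 = 200432 J > q₁, so all ice melts.
Energy balance: 581.2×4.17×(82.7 − T) = 4622.7 + 13.2×4.17×(T − 0)
2423.604(82.7 − T) = 4622.7 + 55.044 T
200432 − 4622.7 = 2478.648 T
T = 195809.3 / 2478.648 = 79.00 °C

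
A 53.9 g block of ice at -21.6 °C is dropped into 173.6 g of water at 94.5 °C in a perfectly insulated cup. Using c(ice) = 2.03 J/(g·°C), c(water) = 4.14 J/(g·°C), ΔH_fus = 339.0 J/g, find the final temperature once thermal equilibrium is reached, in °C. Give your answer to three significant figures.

T_f = 50.2 °C

Heat to bring ice to 0 °C and melt it: q₁ = 53.9×2.03×21.6 + 53.9×339.0 = 20636 J
Heat the water can supply cooling to 0 °C: 173.6×4.14×94.5 = 67917.5 J > q₁, so all ice melts.
Energy balance: 173.6×4.14×(94.5 − T) = 20636 + 53.9×4.14×(T − 0)
718.704(94.5 − T) = 20636 + 223.146 T
67917.5 − 20636 = 941.850 T
T = 47281.5 / 941.850 = 50.20 °C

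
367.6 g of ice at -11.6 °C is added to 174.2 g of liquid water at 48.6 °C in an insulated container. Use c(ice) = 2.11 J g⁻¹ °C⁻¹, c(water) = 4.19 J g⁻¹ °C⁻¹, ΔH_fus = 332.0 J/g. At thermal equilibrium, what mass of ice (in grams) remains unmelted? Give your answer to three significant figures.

Heat to warm all ice to 0 °C: 367.6×2.11×11.6 = 8997.4 J
Heat released by water cooling to 0 °C: 174.2×4.19×48.6 = 35473 J
35473 J < 8997.4 + 367.6×332.0 = 131040.6 J, so not all ice melts; final T = 0 °C.
Heat left for melting: 35473 − 8997.4 = 26475.6 J
Mass melted = 26475.6 / 332.0 = 79.75 g
Ice remaining = 367.6 − 79.75 = 287.85 g

m_ice remaining = 288 g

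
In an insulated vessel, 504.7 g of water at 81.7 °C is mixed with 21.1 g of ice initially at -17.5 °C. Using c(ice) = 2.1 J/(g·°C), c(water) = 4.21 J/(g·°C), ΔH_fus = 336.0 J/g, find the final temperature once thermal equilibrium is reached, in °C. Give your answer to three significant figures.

T_f = 74.9 °C

Heat to bring ice to 0 °C and melt it: q₁ = 21.1×2.1×17.5 + 21.1×336.0 = 7865.0 J
Heat the water can supply cooling to 0 °C: 504.7×4.21×81.7 = 173595 J > q₁, so all ice melts.
Energy balance: 504.7×4.21×(81.7 − T) = 7865.0 + 21.1×4.21×(T − 0)
2124.787(81.7 − T) = 7865.0 + 88.831 T
173595 − 7865.0 = 2213.618 T
T = 165730.0 / 2213.618 = 74.87 °C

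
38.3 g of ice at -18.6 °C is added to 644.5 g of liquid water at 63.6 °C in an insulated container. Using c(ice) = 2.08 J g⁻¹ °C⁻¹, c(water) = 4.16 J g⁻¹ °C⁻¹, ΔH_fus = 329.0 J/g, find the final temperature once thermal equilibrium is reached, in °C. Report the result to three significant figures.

T_f = 55.1 °C

Heat to bring ice to 0 °C and melt it: q₁ = 38.3×2.08×18.6 + 38.3×329.0 = 14082 J
Heat the water can supply cooling to 0 °C: 644.5×4.16×63.6 = 170519 J > q₁, so all ice melts.
Energy balance: 644.5×4.16×(63.6 − T) = 14082 + 38.3×4.16×(T − 0)
2681.12(63.6 − T) = 14082 + 159.328 T
170519 − 14082 = 2840.448 T
T = 156437 / 2840.448 = 55.07 °C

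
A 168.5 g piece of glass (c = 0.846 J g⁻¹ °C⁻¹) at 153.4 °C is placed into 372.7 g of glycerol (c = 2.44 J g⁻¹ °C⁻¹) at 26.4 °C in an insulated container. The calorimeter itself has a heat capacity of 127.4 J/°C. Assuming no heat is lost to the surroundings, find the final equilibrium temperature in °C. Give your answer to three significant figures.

T_f = 41.8 °C

Heat lost by glass = heat gained by glycerol + calorimeter.
(168.5)(0.846)(153.4 − T) = [(372.7)(2.44) + 127.4](T − 26.4)
142.551 (153.4 − T) = 1036.788 (T − 26.4)
21867 − 142.551 T = 1036.788 T − 27371
49238 = 1179.339 T
T = 41.75 °C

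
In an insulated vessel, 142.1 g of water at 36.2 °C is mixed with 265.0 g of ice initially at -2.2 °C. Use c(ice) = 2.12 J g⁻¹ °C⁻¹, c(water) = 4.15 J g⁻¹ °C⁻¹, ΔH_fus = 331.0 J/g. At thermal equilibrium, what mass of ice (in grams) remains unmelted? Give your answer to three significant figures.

Heat to warm all ice to 0 °C: 265.0×2.12×2.2 = 1236.0 J
Heat released by water cooling to 0 °C: 142.1×4.15×36.2 = 21348 J
21348 J < 1236.0 + 265.0×331.0 = 88951.0 J, so not all ice melts; final T = 0 °C.
Heat left for melting: 21348 − 1236.0 = 20112.0 J
Mass melted = 20112.0 / 331.0 = 60.76 g
Ice remaining = 265.0 − 60.76 = 204.24 g

m_ice remaining = 204 g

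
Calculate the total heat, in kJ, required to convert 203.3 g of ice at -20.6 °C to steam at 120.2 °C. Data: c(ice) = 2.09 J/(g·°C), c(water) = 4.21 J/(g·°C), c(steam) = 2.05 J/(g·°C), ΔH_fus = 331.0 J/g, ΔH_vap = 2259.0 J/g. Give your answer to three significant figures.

q1 (heat ice -20.6→0.0 °C): 203.3 × 2.09 × 20.6 = 8753 J
q2 (melt at 0 °C): 203.3 × 331.0 = 67292 J
q3 (heat water 0.0→100.0 °C): 203.3 × 4.21 × 100.0 = 85589 J
q4 (vaporize at 100 °C): 203.3 × 2259.0 = 459255 J
q5 (heat steam 100.0→120.2 °C): 203.3 × 2.05 × 20.2 = 8419 J
Total: 8753 + 67292 + 85589 + 459255 + 8419 = 629308 J = 629 kJ

q = 629 kJ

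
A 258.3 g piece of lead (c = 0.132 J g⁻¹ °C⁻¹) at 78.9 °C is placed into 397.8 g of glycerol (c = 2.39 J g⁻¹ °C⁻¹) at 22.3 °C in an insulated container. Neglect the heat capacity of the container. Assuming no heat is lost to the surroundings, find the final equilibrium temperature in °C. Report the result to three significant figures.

T_f = 24.3 °C

Heat lost by lead = heat gained by glycerol.
(258.3)(0.132)(78.9 − T) = (397.8)(2.39)(T − 22.3)
34.0956 (78.9 − T) = 950.742 (T − 22.3)
2690.1 − 34.0956 T = 950.742 T − 21202
23892.1 = 984.8376 T
T = 24.26 °C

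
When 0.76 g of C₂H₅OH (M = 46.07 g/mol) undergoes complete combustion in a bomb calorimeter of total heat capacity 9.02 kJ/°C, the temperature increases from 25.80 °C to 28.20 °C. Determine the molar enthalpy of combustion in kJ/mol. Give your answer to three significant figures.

ΔT = 28.20 − 25.80 = 2.40 °C
q_cal = C_cal × ΔT = 9.02 × 2.40 = 21.648 kJ
n = 0.76 / 46.07 = 0.01650 mol
q_rxn = −q_cal = -21.648 kJ
ΔH = -21.648 / 0.01650 = -1312 kJ/mol

ΔH = -1310 kJ/mol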